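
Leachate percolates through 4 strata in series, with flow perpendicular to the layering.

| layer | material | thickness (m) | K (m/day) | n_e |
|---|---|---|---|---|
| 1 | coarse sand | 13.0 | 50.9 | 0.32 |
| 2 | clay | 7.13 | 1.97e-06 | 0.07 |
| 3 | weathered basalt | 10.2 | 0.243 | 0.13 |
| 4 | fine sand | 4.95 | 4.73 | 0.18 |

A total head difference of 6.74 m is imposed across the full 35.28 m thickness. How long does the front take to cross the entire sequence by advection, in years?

10100

With flow normal to the layers, continuity requires the same specific discharge q through every layer.
Σ(b_i/K_i) = 13.0/50.9 + 7.13/1.97e-06 + 10.2/0.243 + 4.95/4.73 = 3.619e+06 d.
q = Δh / Σ(b_i/K_i) = 6.74 / 3.619e+06 = 1.862e-06 m/day.
In each layer the seepage velocity is v_i = q/n_i, so the layer transit time is t_i = b_i·n_i / q:
  layer 1 (coarse sand): t_1 = 13.0 × 0.32 / 1.862e-06 = 2.234e+06 d
  layer 2 (clay): t_2 = 7.13 × 0.07 / 1.862e-06 = 2.680e+05 d
  layer 3 (weathered basalt): t_3 = 10.2 × 0.13 / 1.862e-06 = 7.121e+05 d
  layer 4 (fine sand): t_4 = 4.95 × 0.18 / 1.862e-06 = 4.785e+05 d
Total t = Σ t_i = 3.692e+06 days = 10109 years.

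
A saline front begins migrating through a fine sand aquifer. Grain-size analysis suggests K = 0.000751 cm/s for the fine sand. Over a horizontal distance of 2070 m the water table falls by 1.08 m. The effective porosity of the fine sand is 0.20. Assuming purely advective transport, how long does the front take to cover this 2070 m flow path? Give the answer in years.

Convert K: 0.000751 cm/s × 864 = 0.6489 m/day.
Hydraulic gradient i = Δh / L = 1.08 / 2070 = 0.0005217.
Darcy flux q = K · i = 0.6489 × 0.0005217 = 0.0003385 m/day.
Seepage velocity v = q / n_e = 0.0003385 / 0.20 = 0.001693 m/day.
Travel time t = L / v = 2070 / 0.001693 = 1.223e+06 days = 3348 years.

3350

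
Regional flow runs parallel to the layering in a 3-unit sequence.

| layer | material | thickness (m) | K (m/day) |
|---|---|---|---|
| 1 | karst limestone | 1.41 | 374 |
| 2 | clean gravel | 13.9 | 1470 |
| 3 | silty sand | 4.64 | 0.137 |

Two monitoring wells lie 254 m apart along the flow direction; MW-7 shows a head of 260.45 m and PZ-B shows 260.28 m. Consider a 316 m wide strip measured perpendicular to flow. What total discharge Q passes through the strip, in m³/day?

4430

Flow is parallel to layering, so each bed carries its own Darcy discharge and the transmissivities add.
Σ(K_i·b_i) = 374×1.41 + 1470×13.9 + 0.137×4.64 = 20961 m²/day.
Hydraulic gradient i = (260.45 − 260.28) / 254 = 0.17 / 254 = 0.0006693.
Q = Σ(K_i·b_i) · W · i = 20961 × 316 × 0.0006693 = 4433 m³/day.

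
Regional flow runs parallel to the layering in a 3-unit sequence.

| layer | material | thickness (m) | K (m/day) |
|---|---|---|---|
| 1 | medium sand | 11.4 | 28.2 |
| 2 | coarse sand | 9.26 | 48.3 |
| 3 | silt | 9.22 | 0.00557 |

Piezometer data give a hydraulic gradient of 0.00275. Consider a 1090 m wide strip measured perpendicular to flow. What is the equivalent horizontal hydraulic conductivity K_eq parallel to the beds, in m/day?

25.7

Flow is parallel to layering, so each bed carries its own Darcy discharge and the transmissivities add.
Σ(K_i·b_i) = 28.2×11.4 + 48.3×9.26 + 0.00557×9.22 = 768.8 m²/day.
Total thickness b = 29.88 m, so K_eq = Σ(K_i·b_i)/b = 25.73 m/day.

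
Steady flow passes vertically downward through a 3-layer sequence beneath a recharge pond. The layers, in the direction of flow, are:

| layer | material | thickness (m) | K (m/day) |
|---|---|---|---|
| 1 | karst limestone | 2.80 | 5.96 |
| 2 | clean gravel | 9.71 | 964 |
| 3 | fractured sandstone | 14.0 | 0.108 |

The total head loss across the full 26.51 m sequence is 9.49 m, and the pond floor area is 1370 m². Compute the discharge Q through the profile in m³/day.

Flow is perpendicular to layering, so the layers act in series and the equivalent K is the thickness-weighted harmonic mean.
Total thickness L = 2.80 + 9.71 + 14.0 = 26.51 m.
Σ(b_i/K_i) = 2.80/5.96 + 9.71/964 + 14.0/0.108 = 130.1 d.
K_eq = L / Σ(b_i/K_i) = 26.51 / 130.1 = 0.2038 m/day.
Q = K_eq · A · (Δh/L) = 0.2038 × 1370 × (9.49/26.51) = 99.93 m³/day.

99.9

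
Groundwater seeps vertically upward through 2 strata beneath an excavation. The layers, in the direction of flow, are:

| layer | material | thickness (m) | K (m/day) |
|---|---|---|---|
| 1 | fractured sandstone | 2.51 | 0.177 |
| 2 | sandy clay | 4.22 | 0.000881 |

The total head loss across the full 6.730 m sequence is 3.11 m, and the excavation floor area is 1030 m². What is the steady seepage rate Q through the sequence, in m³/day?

0.667

Flow is perpendicular to layering, so the layers act in series and the equivalent K is the thickness-weighted harmonic mean.
Total thickness L = 2.51 + 4.22 = 6.730 m.
Σ(b_i/K_i) = 2.51/0.177 + 4.22/0.000881 = 4804 d.
K_eq = L / Σ(b_i/K_i) = 6.730 / 4804 = 0.001401 m/day.
Q = K_eq · A · (Δh/L) = 0.001401 × 1030 × (3.11/6.730) = 0.6668 m³/day.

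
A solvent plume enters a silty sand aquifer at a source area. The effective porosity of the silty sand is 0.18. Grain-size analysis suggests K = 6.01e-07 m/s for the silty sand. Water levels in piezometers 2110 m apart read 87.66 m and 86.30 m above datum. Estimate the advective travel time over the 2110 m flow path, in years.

31100

Convert K: 6.01e-07 m/s × 86400 = 0.05193 m/day.
Hydraulic gradient i = (87.66 − 86.30) / 2110 = 1.36 / 2110 = 0.0006445.
Darcy flux q = K · i = 0.05193 × 0.0006445 = 3.347e-05 m/day.
Seepage velocity v = q / n_e = 3.347e-05 / 0.18 = 0.0001859 m/day.
Travel time t = L / v = 2110 / 0.0001859 = 1.135e+07 days = 31068 years.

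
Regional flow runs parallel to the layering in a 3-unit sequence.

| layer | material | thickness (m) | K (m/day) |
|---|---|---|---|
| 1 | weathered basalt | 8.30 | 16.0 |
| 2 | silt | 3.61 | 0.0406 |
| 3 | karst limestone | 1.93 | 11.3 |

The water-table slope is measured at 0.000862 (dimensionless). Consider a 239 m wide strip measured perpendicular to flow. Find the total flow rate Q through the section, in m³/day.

31.9

Flow is parallel to layering, so each bed carries its own Darcy discharge and the transmissivities add.
Σ(K_i·b_i) = 16.0×8.30 + 0.0406×3.61 + 11.3×1.93 = 154.8 m²/day.
Hydraulic gradient i = 0.000862.
Q = Σ(K_i·b_i) · W · i = 154.8 × 239 × 0.0008620 = 31.88 m³/day.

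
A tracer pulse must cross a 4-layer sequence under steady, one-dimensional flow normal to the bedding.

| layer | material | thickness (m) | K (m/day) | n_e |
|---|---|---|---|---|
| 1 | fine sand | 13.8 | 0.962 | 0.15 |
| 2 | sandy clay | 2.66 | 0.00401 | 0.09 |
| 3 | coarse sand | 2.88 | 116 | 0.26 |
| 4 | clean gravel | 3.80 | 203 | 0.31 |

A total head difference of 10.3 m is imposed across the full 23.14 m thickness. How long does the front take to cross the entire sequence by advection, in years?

With flow normal to the layers, continuity requires the same specific discharge q through every layer.
Σ(b_i/K_i) = 13.8/0.962 + 2.66/0.00401 + 2.88/116 + 3.80/203 = 677.7 d.
q = Δh / Σ(b_i/K_i) = 10.3 / 677.7 = 0.01520 m/day.
In each layer the seepage velocity is v_i = q/n_i, so the layer transit time is t_i = b_i·n_i / q:
  layer 1 (fine sand): t_1 = 13.8 × 0.15 / 0.01520 = 136.2 d
  layer 2 (sandy clay): t_2 = 2.66 × 0.09 / 0.01520 = 15.75 d
  layer 3 (coarse sand): t_3 = 2.88 × 0.26 / 0.01520 = 49.27 d
  layer 4 (clean gravel): t_4 = 3.80 × 0.31 / 0.01520 = 77.51 d
Total t = Σ t_i = 278.7 days = 0.7631 years.

0.763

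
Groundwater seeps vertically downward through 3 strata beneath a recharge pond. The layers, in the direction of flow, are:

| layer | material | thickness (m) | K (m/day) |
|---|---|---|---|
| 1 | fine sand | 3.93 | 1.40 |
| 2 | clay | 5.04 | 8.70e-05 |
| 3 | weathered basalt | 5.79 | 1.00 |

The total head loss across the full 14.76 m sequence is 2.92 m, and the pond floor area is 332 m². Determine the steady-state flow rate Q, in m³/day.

0.0167

Flow is perpendicular to layering, so the layers act in series and the equivalent K is the thickness-weighted harmonic mean.
Total thickness L = 3.93 + 5.04 + 5.79 = 14.76 m.
Σ(b_i/K_i) = 3.93/1.40 + 5.04/8.70e-05 + 5.79/1.00 = 57940 d.
K_eq = L / Σ(b_i/K_i) = 14.76 / 57940 = 0.0002547 m/day.
Q = K_eq · A · (Δh/L) = 0.0002547 × 332 × (2.92/14.76) = 0.01673 m³/day.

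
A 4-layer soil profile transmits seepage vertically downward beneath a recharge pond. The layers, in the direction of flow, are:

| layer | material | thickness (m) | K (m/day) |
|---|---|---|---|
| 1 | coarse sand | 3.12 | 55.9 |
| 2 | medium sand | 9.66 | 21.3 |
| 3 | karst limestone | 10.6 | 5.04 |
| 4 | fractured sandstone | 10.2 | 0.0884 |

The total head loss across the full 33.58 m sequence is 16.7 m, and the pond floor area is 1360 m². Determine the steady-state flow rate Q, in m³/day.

Flow is perpendicular to layering, so the layers act in series and the equivalent K is the thickness-weighted harmonic mean.
Total thickness L = 3.12 + 9.66 + 10.6 + 10.2 = 33.58 m.
Σ(b_i/K_i) = 3.12/55.9 + 9.66/21.3 + 10.6/5.04 + 10.2/0.0884 = 118.0 d.
K_eq = L / Σ(b_i/K_i) = 33.58 / 118.0 = 0.2846 m/day.
Q = K_eq · A · (Δh/L) = 0.2846 × 1360 × (16.7/33.58) = 192.5 m³/day.

192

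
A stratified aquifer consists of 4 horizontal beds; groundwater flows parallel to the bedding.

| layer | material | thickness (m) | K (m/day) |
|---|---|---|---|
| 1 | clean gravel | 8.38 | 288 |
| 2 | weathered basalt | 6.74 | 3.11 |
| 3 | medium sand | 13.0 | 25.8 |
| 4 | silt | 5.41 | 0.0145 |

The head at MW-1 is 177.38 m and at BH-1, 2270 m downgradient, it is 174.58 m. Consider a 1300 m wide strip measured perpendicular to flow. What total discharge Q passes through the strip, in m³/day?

4440

Flow is parallel to layering, so each bed carries its own Darcy discharge and the transmissivities add.
Σ(K_i·b_i) = 288×8.38 + 3.11×6.74 + 25.8×13.0 + 0.0145×5.41 = 2770 m²/day.
Hydraulic gradient i = (177.38 − 174.58) / 2270 = 2.8 / 2270 = 0.001233.
Q = Σ(K_i·b_i) · W · i = 2770 × 1300 × 0.001233 = 4442 m³/day.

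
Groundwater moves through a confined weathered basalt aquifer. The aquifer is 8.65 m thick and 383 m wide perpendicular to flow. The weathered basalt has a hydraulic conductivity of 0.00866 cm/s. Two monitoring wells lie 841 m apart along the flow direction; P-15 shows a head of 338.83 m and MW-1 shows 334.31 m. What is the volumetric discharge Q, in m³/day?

Convert K: 0.00866 cm/s × 864 = 7.482 m/day.
Cross-sectional area A = 383 × 8.65 = 3313 m².
Hydraulic gradient i = (338.83 − 334.31) / 841 = 4.52 / 841 = 0.005375.
Darcy's law: Q = K · A · i = 7.482 × 3313 × 0.005375 = 133.2 m³/day.

133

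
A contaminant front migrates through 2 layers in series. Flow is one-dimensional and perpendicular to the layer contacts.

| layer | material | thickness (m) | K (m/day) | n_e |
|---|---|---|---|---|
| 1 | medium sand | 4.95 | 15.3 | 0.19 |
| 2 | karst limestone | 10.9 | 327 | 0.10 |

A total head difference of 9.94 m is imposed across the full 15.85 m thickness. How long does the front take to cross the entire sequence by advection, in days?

With flow normal to the layers, continuity requires the same specific discharge q through every layer.
Σ(b_i/K_i) = 4.95/15.3 + 10.9/327 = 0.3569 d.
q = Δh / Σ(b_i/K_i) = 9.94 / 0.3569 = 27.85 m/day.
In each layer the seepage velocity is v_i = q/n_i, so the layer transit time is t_i = b_i·n_i / q:
  layer 1 (medium sand): t_1 = 4.95 × 0.19 / 27.85 = 0.03377 d
  layer 2 (karst limestone): t_2 = 10.9 × 0.10 / 27.85 = 0.03913 d
Total t = Σ t_i = 0.07290 days.

0.0729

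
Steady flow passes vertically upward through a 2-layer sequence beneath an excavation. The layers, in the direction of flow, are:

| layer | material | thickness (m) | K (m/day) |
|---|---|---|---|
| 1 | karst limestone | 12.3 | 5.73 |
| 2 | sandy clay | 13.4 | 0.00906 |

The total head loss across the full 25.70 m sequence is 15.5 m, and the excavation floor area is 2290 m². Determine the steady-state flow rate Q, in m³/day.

24.0

Flow is perpendicular to layering, so the layers act in series and the equivalent K is the thickness-weighted harmonic mean.
Total thickness L = 12.3 + 13.4 = 25.70 m.
Σ(b_i/K_i) = 12.3/5.73 + 13.4/0.00906 = 1481 d.
K_eq = L / Σ(b_i/K_i) = 25.70 / 1481 = 0.01735 m/day.
Q = K_eq · A · (Δh/L) = 0.01735 × 2290 × (15.5/25.70) = 23.96 m³/day.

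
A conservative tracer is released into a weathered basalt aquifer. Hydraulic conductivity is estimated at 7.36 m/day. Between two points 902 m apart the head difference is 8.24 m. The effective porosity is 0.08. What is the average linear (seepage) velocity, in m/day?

Hydraulic gradient i = Δh / L = 8.24 / 902 = 0.009135.
Darcy flux q = K · i = 7.360 × 0.009135 = 0.06724 m/day.
Seepage velocity v = q / n_e = 0.06724 / 0.08 = 0.8404 m/day.

0.840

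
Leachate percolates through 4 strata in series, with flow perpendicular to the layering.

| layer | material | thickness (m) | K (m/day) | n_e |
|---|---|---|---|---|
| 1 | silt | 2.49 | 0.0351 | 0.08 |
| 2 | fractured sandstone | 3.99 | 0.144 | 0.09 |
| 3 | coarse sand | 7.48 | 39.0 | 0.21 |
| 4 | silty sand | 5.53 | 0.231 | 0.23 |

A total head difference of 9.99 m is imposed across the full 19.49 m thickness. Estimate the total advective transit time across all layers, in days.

With flow normal to the layers, continuity requires the same specific discharge q through every layer.
Σ(b_i/K_i) = 2.49/0.0351 + 3.99/0.144 + 7.48/39.0 + 5.53/0.231 = 122.8 d.
q = Δh / Σ(b_i/K_i) = 9.99 / 122.8 = 0.08137 m/day.
In each layer the seepage velocity is v_i = q/n_i, so the layer transit time is t_i = b_i·n_i / q:
  layer 1 (silt): t_1 = 2.49 × 0.08 / 0.08137 = 2.448 d
  layer 2 (fractured sandstone): t_2 = 3.99 × 0.09 / 0.08137 = 4.413 d
  layer 3 (coarse sand): t_3 = 7.48 × 0.21 / 0.08137 = 19.31 d
  layer 4 (silty sand): t_4 = 5.53 × 0.23 / 0.08137 = 15.63 d
Total t = Σ t_i = 41.80 days.

41.8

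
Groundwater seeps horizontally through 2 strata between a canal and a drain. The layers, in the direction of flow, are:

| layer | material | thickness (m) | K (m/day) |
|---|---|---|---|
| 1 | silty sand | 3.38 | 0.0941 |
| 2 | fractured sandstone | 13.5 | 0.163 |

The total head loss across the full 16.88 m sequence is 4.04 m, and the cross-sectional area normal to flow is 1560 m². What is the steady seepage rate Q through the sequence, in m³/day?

Flow is perpendicular to layering, so the layers act in series and the equivalent K is the thickness-weighted harmonic mean.
Total thickness L = 3.38 + 13.5 = 16.88 m.
Σ(b_i/K_i) = 3.38/0.0941 + 13.5/0.163 = 118.7 d.
K_eq = L / Σ(b_i/K_i) = 16.88 / 118.7 = 0.1422 m/day.
Q = K_eq · A · (Δh/L) = 0.1422 × 1560 × (4.04/16.88) = 53.08 m³/day.

53.1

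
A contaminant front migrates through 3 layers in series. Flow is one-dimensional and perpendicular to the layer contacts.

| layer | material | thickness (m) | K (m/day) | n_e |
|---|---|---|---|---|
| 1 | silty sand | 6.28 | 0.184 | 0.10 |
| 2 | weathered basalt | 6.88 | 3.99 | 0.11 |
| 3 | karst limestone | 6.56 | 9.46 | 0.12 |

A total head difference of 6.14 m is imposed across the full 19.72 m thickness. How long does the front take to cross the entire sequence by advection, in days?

12.9

With flow normal to the layers, continuity requires the same specific discharge q through every layer.
Σ(b_i/K_i) = 6.28/0.184 + 6.88/3.99 + 6.56/9.46 = 36.55 d.
q = Δh / Σ(b_i/K_i) = 6.14 / 36.55 = 0.1680 m/day.
In each layer the seepage velocity is v_i = q/n_i, so the layer transit time is t_i = b_i·n_i / q:
  layer 1 (silty sand): t_1 = 6.28 × 0.10 / 0.1680 = 3.738 d
  layer 2 (weathered basalt): t_2 = 6.88 × 0.11 / 0.1680 = 4.505 d
  layer 3 (karst limestone): t_3 = 6.56 × 0.12 / 0.1680 = 4.686 d
Total t = Σ t_i = 12.93 days.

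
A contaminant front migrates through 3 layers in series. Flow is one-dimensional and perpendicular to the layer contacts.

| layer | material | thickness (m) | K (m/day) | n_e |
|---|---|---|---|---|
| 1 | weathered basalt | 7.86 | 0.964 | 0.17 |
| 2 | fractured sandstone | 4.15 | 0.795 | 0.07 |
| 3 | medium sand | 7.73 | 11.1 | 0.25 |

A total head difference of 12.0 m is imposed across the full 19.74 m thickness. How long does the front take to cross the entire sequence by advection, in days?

With flow normal to the layers, continuity requires the same specific discharge q through every layer.
Σ(b_i/K_i) = 7.86/0.964 + 4.15/0.795 + 7.73/11.1 = 14.07 d.
q = Δh / Σ(b_i/K_i) = 12.0 / 14.07 = 0.8529 m/day.
In each layer the seepage velocity is v_i = q/n_i, so the layer transit time is t_i = b_i·n_i / q:
  layer 1 (weathered basalt): t_1 = 7.86 × 0.17 / 0.8529 = 1.567 d
  layer 2 (fractured sandstone): t_2 = 4.15 × 0.07 / 0.8529 = 0.3406 d
  layer 3 (medium sand): t_3 = 7.73 × 0.25 / 0.8529 = 2.266 d
Total t = Σ t_i = 4.173 days.

4.17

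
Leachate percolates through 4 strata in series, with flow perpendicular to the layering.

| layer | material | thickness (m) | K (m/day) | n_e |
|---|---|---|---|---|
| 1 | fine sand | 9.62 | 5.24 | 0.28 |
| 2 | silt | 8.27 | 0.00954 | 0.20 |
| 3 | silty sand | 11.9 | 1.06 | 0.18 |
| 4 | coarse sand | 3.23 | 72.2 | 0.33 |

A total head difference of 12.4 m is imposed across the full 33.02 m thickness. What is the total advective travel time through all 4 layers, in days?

With flow normal to the layers, continuity requires the same specific discharge q through every layer.
Σ(b_i/K_i) = 9.62/5.24 + 8.27/0.00954 + 11.9/1.06 + 3.23/72.2 = 880.0 d.
q = Δh / Σ(b_i/K_i) = 12.4 / 880.0 = 0.01409 m/day.
In each layer the seepage velocity is v_i = q/n_i, so the layer transit time is t_i = b_i·n_i / q:
  layer 1 (fine sand): t_1 = 9.62 × 0.28 / 0.01409 = 191.2 d
  layer 2 (silt): t_2 = 8.27 × 0.20 / 0.01409 = 117.4 d
  layer 3 (silty sand): t_3 = 11.9 × 0.18 / 0.01409 = 152.0 d
  layer 4 (coarse sand): t_4 = 3.23 × 0.33 / 0.01409 = 75.64 d
Total t = Σ t_i = 536.2 days.

536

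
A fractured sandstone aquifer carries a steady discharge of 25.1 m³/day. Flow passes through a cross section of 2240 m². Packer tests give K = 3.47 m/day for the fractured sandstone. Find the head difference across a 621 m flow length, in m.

2.01

From Q = K·A·i, i = Q / (K·A) = 25.1 / (3.470 × 2240) = 0.003229.
Head loss Δh = i · L = 0.003229 × 621 = 2.005 m.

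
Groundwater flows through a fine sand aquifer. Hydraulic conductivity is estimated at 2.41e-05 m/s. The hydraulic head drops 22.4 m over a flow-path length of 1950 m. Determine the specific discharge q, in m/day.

Convert K: 2.41e-05 m/s × 86400 = 2.082 m/day.
Hydraulic gradient i = Δh / L = 22.4 / 1950 = 0.01149.
Specific discharge q = K · i = 2.082 × 0.01149 = 0.02392 m/day.

0.0239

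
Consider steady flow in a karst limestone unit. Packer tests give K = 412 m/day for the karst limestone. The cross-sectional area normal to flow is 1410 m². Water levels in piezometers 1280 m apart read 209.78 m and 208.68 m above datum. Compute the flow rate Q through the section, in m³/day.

Hydraulic gradient i = (209.78 − 208.68) / 1280 = 1.1 / 1280 = 0.0008594.
Darcy's law: Q = K · A · i = 412.0 × 1410 × 0.0008594 = 499.2 m³/day.

499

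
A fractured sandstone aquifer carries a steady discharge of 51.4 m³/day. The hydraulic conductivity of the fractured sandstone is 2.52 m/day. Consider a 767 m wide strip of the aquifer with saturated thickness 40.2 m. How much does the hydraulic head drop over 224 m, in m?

0.148

Cross-sectional area A = 767 × 40.2 = 30833 m².
From Q = K·A·i, i = Q / (K·A) = 51.4 / (2.520 × 30833) = 0.0006615.
Head loss Δh = i · L = 0.0006615 × 224 = 0.1482 m.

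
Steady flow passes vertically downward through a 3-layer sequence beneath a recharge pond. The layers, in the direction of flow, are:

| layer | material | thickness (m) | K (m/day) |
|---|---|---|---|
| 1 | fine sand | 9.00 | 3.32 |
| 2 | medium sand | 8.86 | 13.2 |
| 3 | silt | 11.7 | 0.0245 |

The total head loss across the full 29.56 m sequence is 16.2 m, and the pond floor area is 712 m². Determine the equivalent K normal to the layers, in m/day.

Flow is perpendicular to layering, so the layers act in series and the equivalent K is the thickness-weighted harmonic mean.
Total thickness L = 9.00 + 8.86 + 11.7 = 29.56 m.
Σ(b_i/K_i) = 9.00/3.32 + 8.86/13.2 + 11.7/0.0245 = 480.9 d.
K_eq = L / Σ(b_i/K_i) = 29.56 / 480.9 = 0.06146 m/day.

0.0615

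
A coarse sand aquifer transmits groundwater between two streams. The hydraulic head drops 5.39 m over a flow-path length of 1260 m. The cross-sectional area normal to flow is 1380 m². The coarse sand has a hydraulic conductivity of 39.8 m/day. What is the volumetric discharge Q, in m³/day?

Hydraulic gradient i = Δh / L = 5.39 / 1260 = 0.004278.
Darcy's law: Q = K · A · i = 39.80 × 1380 × 0.004278 = 235.0 m³/day.

235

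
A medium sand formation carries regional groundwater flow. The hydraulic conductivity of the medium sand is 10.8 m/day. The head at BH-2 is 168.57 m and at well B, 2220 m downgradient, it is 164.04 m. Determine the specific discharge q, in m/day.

Hydraulic gradient i = (168.57 − 164.04) / 2220 = 4.53 / 2220 = 0.002041.
Specific discharge q = K · i = 10.80 × 0.002041 = 0.02204 m/day.

0.0220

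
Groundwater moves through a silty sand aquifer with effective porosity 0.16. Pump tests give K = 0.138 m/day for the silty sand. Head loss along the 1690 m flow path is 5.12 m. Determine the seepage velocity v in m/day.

Hydraulic gradient i = Δh / L = 5.12 / 1690 = 0.003030.
Darcy flux q = K · i = 0.1380 × 0.003030 = 0.0004181 m/day.
Seepage velocity v = q / n_e = 0.0004181 / 0.16 = 0.002613 m/day.

0.00261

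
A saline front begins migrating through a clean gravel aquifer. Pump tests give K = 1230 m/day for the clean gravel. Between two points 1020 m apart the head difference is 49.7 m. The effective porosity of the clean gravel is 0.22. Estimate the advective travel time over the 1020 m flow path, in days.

3.74

Hydraulic gradient i = Δh / L = 49.7 / 1020 = 0.04873.
Darcy flux q = K · i = 1230 × 0.04873 = 59.93 m/day.
Seepage velocity v = q / n_e = 59.93 / 0.22 = 272.4 m/day.
Travel time t = L / v = 1020 / 272.4 = 3.744 days.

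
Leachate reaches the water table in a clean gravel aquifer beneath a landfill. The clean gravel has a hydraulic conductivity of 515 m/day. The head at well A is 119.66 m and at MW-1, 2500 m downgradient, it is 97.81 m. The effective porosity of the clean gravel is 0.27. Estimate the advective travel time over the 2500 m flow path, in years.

Hydraulic gradient i = (119.66 − 97.81) / 2500 = 21.85 / 2500 = 0.008740.
Darcy flux q = K · i = 515.0 × 0.008740 = 4.501 m/day.
Seepage velocity v = q / n_e = 4.501 / 0.27 = 16.67 m/day.
Travel time t = L / v = 2500 / 16.67 = 150.0 days = 0.4106 years.

0.411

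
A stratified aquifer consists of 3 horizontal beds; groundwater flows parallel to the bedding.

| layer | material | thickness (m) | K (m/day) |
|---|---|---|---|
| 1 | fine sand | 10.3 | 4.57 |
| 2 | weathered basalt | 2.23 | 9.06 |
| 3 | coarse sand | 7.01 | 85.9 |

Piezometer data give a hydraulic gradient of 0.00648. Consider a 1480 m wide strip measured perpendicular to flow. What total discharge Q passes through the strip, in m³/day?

Flow is parallel to layering, so each bed carries its own Darcy discharge and the transmissivities add.
Σ(K_i·b_i) = 4.57×10.3 + 9.06×2.23 + 85.9×7.01 = 669.4 m²/day.
Hydraulic gradient i = 0.00648.
Q = Σ(K_i·b_i) · W · i = 669.4 × 1480 × 0.006480 = 6420 m³/day.

6420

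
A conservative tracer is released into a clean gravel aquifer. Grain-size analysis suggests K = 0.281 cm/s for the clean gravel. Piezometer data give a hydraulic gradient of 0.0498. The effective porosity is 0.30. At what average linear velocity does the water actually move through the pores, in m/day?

Convert K: 0.281 cm/s × 864 = 242.8 m/day.
Hydraulic gradient i = 0.0498.
Darcy flux q = K · i = 242.8 × 0.04980 = 12.09 m/day.
Seepage velocity v = q / n_e = 12.09 / 0.30 = 40.30 m/day.

40.3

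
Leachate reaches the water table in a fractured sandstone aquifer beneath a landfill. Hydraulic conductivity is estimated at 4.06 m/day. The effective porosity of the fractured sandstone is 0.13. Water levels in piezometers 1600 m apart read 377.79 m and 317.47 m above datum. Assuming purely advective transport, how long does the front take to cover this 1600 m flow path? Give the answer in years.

Hydraulic gradient i = (377.79 − 317.47) / 1600 = 60.32 / 1600 = 0.03770.
Darcy flux q = K · i = 4.060 × 0.03770 = 0.1531 m/day.
Seepage velocity v = q / n_e = 0.1531 / 0.13 = 1.177 m/day.
Travel time t = L / v = 1600 / 1.177 = 1359 days = 3.721 years.

3.72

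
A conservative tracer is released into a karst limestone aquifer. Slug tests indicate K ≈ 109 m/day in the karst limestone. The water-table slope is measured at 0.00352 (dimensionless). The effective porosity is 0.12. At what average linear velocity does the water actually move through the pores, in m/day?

Hydraulic gradient i = 0.00352.
Darcy flux q = K · i = 109.0 × 0.003520 = 0.3837 m/day.
Seepage velocity v = q / n_e = 0.3837 / 0.12 = 3.197 m/day.

3.20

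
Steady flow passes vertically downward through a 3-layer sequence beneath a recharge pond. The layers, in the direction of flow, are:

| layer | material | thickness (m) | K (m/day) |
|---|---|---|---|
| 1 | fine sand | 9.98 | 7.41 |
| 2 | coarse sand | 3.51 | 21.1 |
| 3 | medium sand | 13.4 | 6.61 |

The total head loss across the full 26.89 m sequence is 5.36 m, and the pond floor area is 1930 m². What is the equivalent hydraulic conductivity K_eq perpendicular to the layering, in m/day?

7.60

Flow is perpendicular to layering, so the layers act in series and the equivalent K is the thickness-weighted harmonic mean.
Total thickness L = 9.98 + 3.51 + 13.4 = 26.89 m.
Σ(b_i/K_i) = 9.98/7.41 + 3.51/21.1 + 13.4/6.61 = 3.540 d.
K_eq = L / Σ(b_i/K_i) = 26.89 / 3.540 = 7.595 m/day.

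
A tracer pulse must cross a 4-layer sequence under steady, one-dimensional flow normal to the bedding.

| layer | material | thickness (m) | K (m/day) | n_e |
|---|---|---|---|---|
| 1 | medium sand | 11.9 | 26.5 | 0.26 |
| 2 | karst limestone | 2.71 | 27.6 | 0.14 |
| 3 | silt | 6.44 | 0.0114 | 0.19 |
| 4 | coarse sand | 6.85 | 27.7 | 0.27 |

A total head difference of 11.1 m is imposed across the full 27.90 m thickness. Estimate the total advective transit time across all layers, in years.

0.913

With flow normal to the layers, continuity requires the same specific discharge q through every layer.
Σ(b_i/K_i) = 11.9/26.5 + 2.71/27.6 + 6.44/0.0114 + 6.85/27.7 = 565.7 d.
q = Δh / Σ(b_i/K_i) = 11.1 / 565.7 = 0.01962 m/day.
In each layer the seepage velocity is v_i = q/n_i, so the layer transit time is t_i = b_i·n_i / q:
  layer 1 (medium sand): t_1 = 11.9 × 0.26 / 0.01962 = 157.7 d
  layer 2 (karst limestone): t_2 = 2.71 × 0.14 / 0.01962 = 19.34 d
  layer 3 (silt): t_3 = 6.44 × 0.19 / 0.01962 = 62.36 d
  layer 4 (coarse sand): t_4 = 6.85 × 0.27 / 0.01962 = 94.26 d
Total t = Σ t_i = 333.6 days = 0.9135 years.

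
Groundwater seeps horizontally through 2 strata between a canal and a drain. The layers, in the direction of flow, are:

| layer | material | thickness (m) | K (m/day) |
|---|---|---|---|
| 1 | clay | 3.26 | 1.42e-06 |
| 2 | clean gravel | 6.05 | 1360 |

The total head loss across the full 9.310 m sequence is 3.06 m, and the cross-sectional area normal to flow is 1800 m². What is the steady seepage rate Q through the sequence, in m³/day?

Flow is perpendicular to layering, so the layers act in series and the equivalent K is the thickness-weighted harmonic mean.
Total thickness L = 3.26 + 6.05 = 9.310 m.
Σ(b_i/K_i) = 3.26/1.42e-06 + 6.05/1360 = 2.296e+06 d.
K_eq = L / Σ(b_i/K_i) = 9.310 / 2.296e+06 = 4.055e-06 m/day.
Q = K_eq · A · (Δh/L) = 4.055e-06 × 1800 × (3.06/9.310) = 0.002399 m³/day.

0.00240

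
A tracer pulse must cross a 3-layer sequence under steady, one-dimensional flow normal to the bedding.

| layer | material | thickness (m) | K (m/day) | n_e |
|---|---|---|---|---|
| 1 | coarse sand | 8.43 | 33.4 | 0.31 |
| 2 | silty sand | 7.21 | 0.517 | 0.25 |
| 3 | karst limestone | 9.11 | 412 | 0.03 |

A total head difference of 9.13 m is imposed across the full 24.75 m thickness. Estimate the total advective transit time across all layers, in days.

With flow normal to the layers, continuity requires the same specific discharge q through every layer.
Σ(b_i/K_i) = 8.43/33.4 + 7.21/0.517 + 9.11/412 = 14.22 d.
q = Δh / Σ(b_i/K_i) = 9.13 / 14.22 = 0.6420 m/day.
In each layer the seepage velocity is v_i = q/n_i, so the layer transit time is t_i = b_i·n_i / q:
  layer 1 (coarse sand): t_1 = 8.43 × 0.31 / 0.6420 = 4.070 d
  layer 2 (silty sand): t_2 = 7.21 × 0.25 / 0.6420 = 2.807 d
  layer 3 (karst limestone): t_3 = 9.11 × 0.03 / 0.6420 = 0.4257 d
Total t = Σ t_i = 7.303 days.

7.30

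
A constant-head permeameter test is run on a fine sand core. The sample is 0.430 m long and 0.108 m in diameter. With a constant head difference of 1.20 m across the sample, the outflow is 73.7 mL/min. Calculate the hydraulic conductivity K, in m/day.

4.15

Cross-sectional area A = π·(d/2)² = π × (0.108/2)² = 0.009161 m².
Convert discharge: 73.7 mL/min = 1.228e-06 m³/s.
Darcy's law rearranged: K = Q·L / (A·Δh) = 1.228e-06 × 0.430 / (0.009161 × 1.20) = 4.805e-05 m/s = 4.151 m/day.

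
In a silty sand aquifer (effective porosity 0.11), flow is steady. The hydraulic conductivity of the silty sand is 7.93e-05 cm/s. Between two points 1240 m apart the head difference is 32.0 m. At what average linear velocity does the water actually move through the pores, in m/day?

Convert K: 7.93e-05 cm/s × 864 = 0.06852 m/day.
Hydraulic gradient i = Δh / L = 32.0 / 1240 = 0.02581.
Darcy flux q = K · i = 0.06852 × 0.02581 = 0.001768 m/day.
Seepage velocity v = q / n_e = 0.001768 / 0.11 = 0.01607 m/day.

0.0161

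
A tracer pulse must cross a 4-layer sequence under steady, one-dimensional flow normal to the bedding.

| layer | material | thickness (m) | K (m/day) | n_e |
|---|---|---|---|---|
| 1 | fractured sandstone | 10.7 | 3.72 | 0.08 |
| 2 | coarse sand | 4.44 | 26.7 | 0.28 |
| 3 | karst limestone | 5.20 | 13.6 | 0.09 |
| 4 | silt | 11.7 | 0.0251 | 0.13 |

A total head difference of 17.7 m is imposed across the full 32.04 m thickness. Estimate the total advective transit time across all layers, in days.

108

With flow normal to the layers, continuity requires the same specific discharge q through every layer.
Σ(b_i/K_i) = 10.7/3.72 + 4.44/26.7 + 5.20/13.6 + 11.7/0.0251 = 469.6 d.
q = Δh / Σ(b_i/K_i) = 17.7 / 469.6 = 0.03769 m/day.
In each layer the seepage velocity is v_i = q/n_i, so the layer transit time is t_i = b_i·n_i / q:
  layer 1 (fractured sandstone): t_1 = 10.7 × 0.08 / 0.03769 = 22.71 d
  layer 2 (coarse sand): t_2 = 4.44 × 0.28 / 0.03769 = 32.98 d
  layer 3 (karst limestone): t_3 = 5.20 × 0.09 / 0.03769 = 12.42 d
  layer 4 (silt): t_4 = 11.7 × 0.13 / 0.03769 = 40.35 d
Total t = Σ t_i = 108.5 days.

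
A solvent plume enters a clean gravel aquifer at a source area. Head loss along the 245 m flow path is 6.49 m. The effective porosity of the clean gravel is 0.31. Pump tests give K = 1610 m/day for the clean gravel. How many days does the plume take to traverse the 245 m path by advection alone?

1.78

Hydraulic gradient i = Δh / L = 6.49 / 245 = 0.02649.
Darcy flux q = K · i = 1610 × 0.02649 = 42.65 m/day.
Seepage velocity v = q / n_e = 42.65 / 0.31 = 137.6 m/day.
Travel time t = L / v = 245 / 137.6 = 1.781 days.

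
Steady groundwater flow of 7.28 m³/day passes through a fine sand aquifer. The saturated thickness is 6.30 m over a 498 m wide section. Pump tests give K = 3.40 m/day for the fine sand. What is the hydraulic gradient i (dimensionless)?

0.000682

Cross-sectional area A = 498 × 6.30 = 3137 m².
From Q = K·A·i, i = Q / (K·A) = 7.28 / (3.400 × 3137) = 0.0006825.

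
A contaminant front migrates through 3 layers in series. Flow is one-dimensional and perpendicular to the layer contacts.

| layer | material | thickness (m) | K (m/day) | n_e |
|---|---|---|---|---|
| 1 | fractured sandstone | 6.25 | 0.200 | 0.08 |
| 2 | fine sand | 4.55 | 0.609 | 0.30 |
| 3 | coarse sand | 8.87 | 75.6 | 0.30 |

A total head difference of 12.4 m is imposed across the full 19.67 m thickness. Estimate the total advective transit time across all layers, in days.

With flow normal to the layers, continuity requires the same specific discharge q through every layer.
Σ(b_i/K_i) = 6.25/0.200 + 4.55/0.609 + 8.87/75.6 = 38.84 d.
q = Δh / Σ(b_i/K_i) = 12.4 / 38.84 = 0.3193 m/day.
In each layer the seepage velocity is v_i = q/n_i, so the layer transit time is t_i = b_i·n_i / q:
  layer 1 (fractured sandstone): t_1 = 6.25 × 0.08 / 0.3193 = 1.566 d
  layer 2 (fine sand): t_2 = 4.55 × 0.30 / 0.3193 = 4.275 d
  layer 3 (coarse sand): t_3 = 8.87 × 0.30 / 0.3193 = 8.335 d
Total t = Σ t_i = 14.18 days.

14.2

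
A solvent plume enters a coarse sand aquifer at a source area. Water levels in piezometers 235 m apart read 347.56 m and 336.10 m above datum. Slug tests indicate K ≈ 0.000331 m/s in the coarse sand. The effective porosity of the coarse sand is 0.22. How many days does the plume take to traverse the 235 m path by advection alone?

37.1

Convert K: 0.000331 m/s × 86400 = 28.60 m/day.
Hydraulic gradient i = (347.56 − 336.10) / 235 = 11.46 / 235 = 0.04877.
Darcy flux q = K · i = 28.60 × 0.04877 = 1.395 m/day.
Seepage velocity v = q / n_e = 1.395 / 0.22 = 6.339 m/day.
Travel time t = L / v = 235 / 6.339 = 37.07 days.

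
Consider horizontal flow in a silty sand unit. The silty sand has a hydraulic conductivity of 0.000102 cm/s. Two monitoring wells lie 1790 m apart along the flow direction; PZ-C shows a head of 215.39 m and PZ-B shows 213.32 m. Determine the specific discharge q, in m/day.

Convert K: 0.000102 cm/s × 864 = 0.08813 m/day.
Hydraulic gradient i = (215.39 − 213.32) / 1790 = 2.07 / 1790 = 0.001156.
Specific discharge q = K · i = 0.08813 × 0.001156 = 0.0001019 m/day.

0.000102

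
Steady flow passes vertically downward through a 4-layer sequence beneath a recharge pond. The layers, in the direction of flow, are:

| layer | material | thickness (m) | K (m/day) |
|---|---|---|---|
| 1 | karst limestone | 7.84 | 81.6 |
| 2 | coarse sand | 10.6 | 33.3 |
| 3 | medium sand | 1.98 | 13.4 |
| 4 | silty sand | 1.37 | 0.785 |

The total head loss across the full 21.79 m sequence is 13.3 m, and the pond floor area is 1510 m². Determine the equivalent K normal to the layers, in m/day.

Flow is perpendicular to layering, so the layers act in series and the equivalent K is the thickness-weighted harmonic mean.
Total thickness L = 7.84 + 10.6 + 1.98 + 1.37 = 21.79 m.
Σ(b_i/K_i) = 7.84/81.6 + 10.6/33.3 + 1.98/13.4 + 1.37/0.785 = 2.307 d.
K_eq = L / Σ(b_i/K_i) = 21.79 / 2.307 = 9.444 m/day.

9.44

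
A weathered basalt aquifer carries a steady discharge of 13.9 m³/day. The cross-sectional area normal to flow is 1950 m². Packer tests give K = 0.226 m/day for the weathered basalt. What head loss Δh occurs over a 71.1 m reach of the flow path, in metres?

From Q = K·A·i, i = Q / (K·A) = 13.9 / (0.2260 × 1950) = 0.03154.
Head loss Δh = i · L = 0.03154 × 71.1 = 2.243 m.

2.24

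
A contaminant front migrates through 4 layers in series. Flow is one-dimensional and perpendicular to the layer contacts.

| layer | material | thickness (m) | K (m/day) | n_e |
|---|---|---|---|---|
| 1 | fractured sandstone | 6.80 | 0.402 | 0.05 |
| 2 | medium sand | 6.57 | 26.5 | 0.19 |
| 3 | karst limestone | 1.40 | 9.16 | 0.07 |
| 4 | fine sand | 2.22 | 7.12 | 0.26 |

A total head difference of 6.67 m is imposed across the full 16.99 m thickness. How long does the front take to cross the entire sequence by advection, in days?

With flow normal to the layers, continuity requires the same specific discharge q through every layer.
Σ(b_i/K_i) = 6.80/0.402 + 6.57/26.5 + 1.40/9.16 + 2.22/7.12 = 17.63 d.
q = Δh / Σ(b_i/K_i) = 6.67 / 17.63 = 0.3784 m/day.
In each layer the seepage velocity is v_i = q/n_i, so the layer transit time is t_i = b_i·n_i / q:
  layer 1 (fractured sandstone): t_1 = 6.80 × 0.05 / 0.3784 = 0.8986 d
  layer 2 (medium sand): t_2 = 6.57 × 0.19 / 0.3784 = 3.299 d
  layer 3 (karst limestone): t_3 = 1.40 × 0.07 / 0.3784 = 0.2590 d
  layer 4 (fine sand): t_4 = 2.22 × 0.26 / 0.3784 = 1.525 d
Total t = Σ t_i = 5.982 days.

5.98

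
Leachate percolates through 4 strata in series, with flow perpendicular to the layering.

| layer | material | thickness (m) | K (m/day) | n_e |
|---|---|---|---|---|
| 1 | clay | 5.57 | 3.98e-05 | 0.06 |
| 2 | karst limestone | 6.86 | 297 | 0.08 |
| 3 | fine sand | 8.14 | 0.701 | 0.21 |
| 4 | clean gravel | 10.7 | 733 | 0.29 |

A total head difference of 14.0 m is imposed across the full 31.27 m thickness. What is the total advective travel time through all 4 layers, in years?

156

With flow normal to the layers, continuity requires the same specific discharge q through every layer.
Σ(b_i/K_i) = 5.57/3.98e-05 + 6.86/297 + 8.14/0.701 + 10.7/733 = 1.400e+05 d.
q = Δh / Σ(b_i/K_i) = 14.0 / 1.400e+05 = 0.0001000 m/day.
In each layer the seepage velocity is v_i = q/n_i, so the layer transit time is t_i = b_i·n_i / q:
  layer 1 (clay): t_1 = 5.57 × 0.06 / 0.0001000 = 3341 d
  layer 2 (karst limestone): t_2 = 6.86 × 0.08 / 0.0001000 = 5486 d
  layer 3 (fine sand): t_3 = 8.14 × 0.21 / 0.0001000 = 17089 d
  layer 4 (clean gravel): t_4 = 10.7 × 0.29 / 0.0001000 = 31021 d
Total t = Σ t_i = 56938 days = 155.9 years.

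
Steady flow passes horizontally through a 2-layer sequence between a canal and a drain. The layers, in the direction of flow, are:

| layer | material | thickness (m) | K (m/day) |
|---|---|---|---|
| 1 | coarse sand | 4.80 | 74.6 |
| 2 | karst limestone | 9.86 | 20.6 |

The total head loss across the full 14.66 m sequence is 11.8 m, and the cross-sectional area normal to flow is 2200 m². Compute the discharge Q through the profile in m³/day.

Flow is perpendicular to layering, so the layers act in series and the equivalent K is the thickness-weighted harmonic mean.
Total thickness L = 4.80 + 9.86 = 14.66 m.
Σ(b_i/K_i) = 4.80/74.6 + 9.86/20.6 = 0.5430 d.
K_eq = L / Σ(b_i/K_i) = 14.66 / 0.5430 = 27.00 m/day.
Q = K_eq · A · (Δh/L) = 27.00 × 2200 × (11.8/14.66) = 47810 m³/day.

47800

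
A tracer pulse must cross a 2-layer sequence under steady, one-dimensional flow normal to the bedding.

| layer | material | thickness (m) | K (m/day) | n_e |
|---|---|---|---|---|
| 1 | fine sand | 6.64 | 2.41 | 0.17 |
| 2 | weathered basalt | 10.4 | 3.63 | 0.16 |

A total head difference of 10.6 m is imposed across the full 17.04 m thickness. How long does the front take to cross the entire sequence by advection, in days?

With flow normal to the layers, continuity requires the same specific discharge q through every layer.
Σ(b_i/K_i) = 6.64/2.41 + 10.4/3.63 = 5.620 d.
q = Δh / Σ(b_i/K_i) = 10.6 / 5.620 = 1.886 m/day.
In each layer the seepage velocity is v_i = q/n_i, so the layer transit time is t_i = b_i·n_i / q:
  layer 1 (fine sand): t_1 = 6.64 × 0.17 / 1.886 = 0.5985 d
  layer 2 (weathered basalt): t_2 = 10.4 × 0.16 / 1.886 = 0.8823 d
Total t = Σ t_i = 1.481 days.

1.48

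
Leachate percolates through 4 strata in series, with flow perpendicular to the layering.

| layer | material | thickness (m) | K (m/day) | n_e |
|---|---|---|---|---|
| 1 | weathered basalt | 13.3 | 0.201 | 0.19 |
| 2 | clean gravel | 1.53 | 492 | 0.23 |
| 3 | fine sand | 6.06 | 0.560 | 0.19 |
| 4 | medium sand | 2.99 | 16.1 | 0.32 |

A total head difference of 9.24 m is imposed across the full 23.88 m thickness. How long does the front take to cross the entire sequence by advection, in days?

41.7

With flow normal to the layers, continuity requires the same specific discharge q through every layer.
Σ(b_i/K_i) = 13.3/0.201 + 1.53/492 + 6.06/0.560 + 2.99/16.1 = 77.18 d.
q = Δh / Σ(b_i/K_i) = 9.24 / 77.18 = 0.1197 m/day.
In each layer the seepage velocity is v_i = q/n_i, so the layer transit time is t_i = b_i·n_i / q:
  layer 1 (weathered basalt): t_1 = 13.3 × 0.19 / 0.1197 = 21.11 d
  layer 2 (clean gravel): t_2 = 1.53 × 0.23 / 0.1197 = 2.939 d
  layer 3 (fine sand): t_3 = 6.06 × 0.19 / 0.1197 = 9.617 d
  layer 4 (medium sand): t_4 = 2.99 × 0.32 / 0.1197 = 7.992 d
Total t = Σ t_i = 41.66 days.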